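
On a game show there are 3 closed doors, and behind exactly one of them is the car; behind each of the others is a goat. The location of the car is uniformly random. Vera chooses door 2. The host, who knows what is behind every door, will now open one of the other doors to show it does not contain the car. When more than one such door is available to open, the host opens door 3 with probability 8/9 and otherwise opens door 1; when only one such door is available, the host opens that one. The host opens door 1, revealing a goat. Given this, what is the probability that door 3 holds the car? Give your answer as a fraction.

Condition on the true location of the car.
If it is behind door 1 (prior 1/3): the host opened door 1, so this case is ruled out; weight (1/3)·0 = 0.
If it is behind door 2 (prior 1/3): door 3 is available but not opened, probability 1/9; weight (1/3)·(1/9) = 1/27.
If it is behind door 3 (prior 1/3): only door 1 is available, probability 1; weight (1/3)·1 = 1/3.
The weights sum to 10/27.
So P(the car behind door 3 | the host opened door 1) = (1/3) / (10/27) = 9/10.

9/10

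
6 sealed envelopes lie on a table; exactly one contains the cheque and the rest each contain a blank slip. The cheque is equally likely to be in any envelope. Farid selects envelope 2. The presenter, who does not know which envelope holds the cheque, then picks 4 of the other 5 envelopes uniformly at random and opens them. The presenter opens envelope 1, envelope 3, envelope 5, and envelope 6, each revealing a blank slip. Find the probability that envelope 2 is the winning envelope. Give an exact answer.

1/2

Because the presenter chose which envelopes to open without knowing where the cheque is, the choice is independent of the prize location. Learning that none of the 4 opened envelopes holds the cheque simply rules out those 4 locations and leaves the remaining 2 envelopes still equally likely by symmetry.
So P(the cheque in envelope 2) = 1/2.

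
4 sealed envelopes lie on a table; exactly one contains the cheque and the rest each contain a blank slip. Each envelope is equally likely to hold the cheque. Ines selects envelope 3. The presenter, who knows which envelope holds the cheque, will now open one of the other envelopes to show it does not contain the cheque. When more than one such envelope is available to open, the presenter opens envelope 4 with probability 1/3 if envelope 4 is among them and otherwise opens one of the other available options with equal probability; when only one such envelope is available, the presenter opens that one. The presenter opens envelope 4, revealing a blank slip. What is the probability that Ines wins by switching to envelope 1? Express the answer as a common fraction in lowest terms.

1/3

Apply Bayes' rule, conditioning on where the cheque actually is.
If it is in any of envelopes 1, 2, and 3 (prior 1/4 each): envelope 4 is available, opened with probability 1/3; weight (1/4)·(1/3) = 1/12 each.
If it is in envelope 4 (prior 1/4): the presenter opened envelope 4, so this case is ruled out; weight (1/4)·0 = 0.
The weights sum to 1/4.
So P(the cheque in envelope 1 | the presenter opened envelope 4) = (1/12) / (1/4) = 1/3.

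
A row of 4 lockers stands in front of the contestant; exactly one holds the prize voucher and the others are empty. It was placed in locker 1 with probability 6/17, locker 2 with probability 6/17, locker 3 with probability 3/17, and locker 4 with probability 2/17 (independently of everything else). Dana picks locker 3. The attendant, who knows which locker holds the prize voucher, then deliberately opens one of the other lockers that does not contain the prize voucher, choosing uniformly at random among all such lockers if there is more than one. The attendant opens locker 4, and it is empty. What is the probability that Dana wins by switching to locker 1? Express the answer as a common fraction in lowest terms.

3/7

Consider each possible location of the prize voucher in turn.
If it is in either of lockers 1 and 2 (prior 6/17 each): the attendant has 2 equally likely choices, so probability 1/2; weight (6/17)·(1/2) = 3/17 each.
If it is in locker 3 (prior 3/17): the attendant has 3 equally likely choices, so probability 1/3; weight (3/17)·(1/3) = 1/17.
If it is in locker 4 (prior 2/17): the attendant opened locker 4, so this case is ruled out; weight (2/17)·0 = 0.
The weights sum to 7/17.
So P(the prize voucher in locker 1 | the attendant opened locker 4) = (3/17) / (7/17) = 3/7.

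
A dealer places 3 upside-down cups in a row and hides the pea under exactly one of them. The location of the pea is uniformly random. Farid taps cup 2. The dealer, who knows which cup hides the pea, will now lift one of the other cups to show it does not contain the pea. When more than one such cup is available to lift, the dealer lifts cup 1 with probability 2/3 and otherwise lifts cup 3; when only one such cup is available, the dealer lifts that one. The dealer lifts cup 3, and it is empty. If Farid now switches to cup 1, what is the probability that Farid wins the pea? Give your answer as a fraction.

Apply Bayes' rule, conditioning on where the pea actually is.
If it is under cup 1 (prior 1/3): only cup 3 is available, probability 1; weight (1/3)·1 = 1/3.
If it is under cup 2 (prior 1/3): cup 1 is available but not opened, probability 1/3; weight (1/3)·(1/3) = 1/9.
If it is under cup 3 (prior 1/3): the dealer opened cup 3, so this case is ruled out; weight (1/3)·0 = 0.
The weights sum to 4/9.
So P(the pea under cup 1 | the dealer opened cup 3) = (1/3) / (4/9) = 3/4.

3/4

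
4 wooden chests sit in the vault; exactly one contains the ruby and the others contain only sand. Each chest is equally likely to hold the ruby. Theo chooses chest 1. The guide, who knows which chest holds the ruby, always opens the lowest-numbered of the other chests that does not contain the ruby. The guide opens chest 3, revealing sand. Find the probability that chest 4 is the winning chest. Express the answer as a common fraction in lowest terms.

0

Consider each possible location of the ruby in turn.
If it is in either of chests 1 and 4 (prior 1/4 each): the guide would have opened chest 2 instead, probability 0; weight (1/4)·0 = 0 each.
If it is in chest 2 (prior 1/4): chest 3 is the lowest-numbered option available, probability 1; weight (1/4)·1 = 1/4.
If it is in chest 3 (prior 1/4): the guide opened chest 3, so this case is ruled out; weight (1/4)·0 = 0.
The weights sum to 1/4.
So P(the ruby in chest 4 | the guide opened chest 3) = 0 / (1/4) = 0.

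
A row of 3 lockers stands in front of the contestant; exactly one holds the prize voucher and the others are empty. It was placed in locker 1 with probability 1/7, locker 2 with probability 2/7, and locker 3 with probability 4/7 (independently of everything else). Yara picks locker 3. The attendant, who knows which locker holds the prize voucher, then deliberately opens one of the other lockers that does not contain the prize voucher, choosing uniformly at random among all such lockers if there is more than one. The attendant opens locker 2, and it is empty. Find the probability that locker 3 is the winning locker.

2/3

Consider each possible location of the prize voucher in turn.
If it is in locker 1 (prior 1/7): the attendant has no choice, probability 1; weight (1/7)·1 = 1/7.
If it is in locker 2 (prior 2/7): the attendant opened locker 2, so this case is ruled out; weight (2/7)·0 = 0.
If it is in locker 3 (prior 4/7): the attendant has 2 equally likely choices, so probability 1/2; weight (4/7)·(1/2) = 2/7.
The weights sum to 3/7.
So P(the prize voucher in locker 3 | the attendant opened locker 2) = (2/7) / (3/7) = 2/3.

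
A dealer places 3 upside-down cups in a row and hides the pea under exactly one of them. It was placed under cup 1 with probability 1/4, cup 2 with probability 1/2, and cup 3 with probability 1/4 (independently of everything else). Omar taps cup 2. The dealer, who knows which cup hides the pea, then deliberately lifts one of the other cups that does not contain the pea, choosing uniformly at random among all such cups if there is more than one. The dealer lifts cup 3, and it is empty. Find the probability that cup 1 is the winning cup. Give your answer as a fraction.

Condition on the true location of the pea.
If it is under cup 1 (prior 1/4): the dealer has no choice, probability 1; weight (1/4)·1 = 1/4.
If it is under cup 2 (prior 1/2): the dealer has 2 equally likely choices, so probability 1/2; weight (1/2)·(1/2) = 1/4.
If it is under cup 3 (prior 1/4): the dealer opened cup 3, so this case is ruled out; weight (1/4)·0 = 0.
The weights sum to 1/2.
So P(the pea under cup 1 | the dealer opened cup 3) = (1/4) / (1/2) = 1/2.

1/2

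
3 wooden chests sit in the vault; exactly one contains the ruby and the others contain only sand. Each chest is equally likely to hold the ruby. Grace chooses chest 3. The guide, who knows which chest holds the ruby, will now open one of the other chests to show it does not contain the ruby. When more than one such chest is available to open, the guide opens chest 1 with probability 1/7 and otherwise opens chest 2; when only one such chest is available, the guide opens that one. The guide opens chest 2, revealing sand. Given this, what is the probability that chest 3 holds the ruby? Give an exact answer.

Consider each possible location of the ruby in turn.
If it is in chest 1 (prior 1/3): only chest 2 is available, probability 1; weight (1/3)·1 = 1/3.
If it is in chest 2 (prior 1/3): the guide opened chest 2, so this case is ruled out; weight (1/3)·0 = 0.
If it is in chest 3 (prior 1/3): chest 1 is available but not opened, probability 6/7; weight (1/3)·(6/7) = 2/7.
The weights sum to 13/21.
So P(the ruby in chest 3 | the guide opened chest 2) = (2/7) / (13/21) = 6/13.

6/13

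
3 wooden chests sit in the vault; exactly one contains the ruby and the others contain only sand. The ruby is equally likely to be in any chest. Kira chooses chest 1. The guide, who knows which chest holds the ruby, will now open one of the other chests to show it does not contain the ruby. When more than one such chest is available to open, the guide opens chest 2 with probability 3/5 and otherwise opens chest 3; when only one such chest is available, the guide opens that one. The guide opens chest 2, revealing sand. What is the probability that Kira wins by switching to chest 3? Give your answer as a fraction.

Consider each possible location of the ruby in turn.
If it is in chest 1 (prior 1/3): chest 2 is available, opened with probability 3/5; weight (1/3)·(3/5) = 1/5.
If it is in chest 2 (prior 1/3): the guide opened chest 2, so this case is ruled out; weight (1/3)·0 = 0.
If it is in chest 3 (prior 1/3): only chest 2 is available, probability 1; weight (1/3)·1 = 1/3.
The weights sum to 8/15.
So P(the ruby in chest 3 | the guide opened chest 2) = (1/3) / (8/15) = 5/8.

5/8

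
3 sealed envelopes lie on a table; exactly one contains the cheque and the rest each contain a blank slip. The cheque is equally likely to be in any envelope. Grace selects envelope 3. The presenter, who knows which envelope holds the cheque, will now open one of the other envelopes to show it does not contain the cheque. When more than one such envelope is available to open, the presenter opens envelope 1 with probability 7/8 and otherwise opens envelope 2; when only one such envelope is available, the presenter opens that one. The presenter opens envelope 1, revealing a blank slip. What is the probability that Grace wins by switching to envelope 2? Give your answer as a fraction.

8/15

Consider each possible location of the cheque in turn.
If it is in envelope 1 (prior 1/3): the presenter opened envelope 1, so this case is ruled out; weight (1/3)·0 = 0.
If it is in envelope 2 (prior 1/3): only envelope 1 is available, probability 1; weight (1/3)·1 = 1/3.
If it is in envelope 3 (prior 1/3): envelope 1 is available, opened with probability 7/8; weight (1/3)·(7/8) = 7/24.
The weights sum to 5/8.
So P(the cheque in envelope 2 | the presenter opened envelope 1) = (1/3) / (5/8) = 8/15.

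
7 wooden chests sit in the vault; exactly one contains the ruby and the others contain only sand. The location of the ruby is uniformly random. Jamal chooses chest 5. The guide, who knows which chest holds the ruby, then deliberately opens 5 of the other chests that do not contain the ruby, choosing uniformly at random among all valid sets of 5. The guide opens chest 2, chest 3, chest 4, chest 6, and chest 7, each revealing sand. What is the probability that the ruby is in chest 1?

6/7

Apply Bayes' rule, conditioning on where the ruby actually is.
If it is in chest 1 (prior 1/7): the guide has no choice, probability 1; weight (1/7)·1 = 1/7.
If it is in any of chests 2, 3, 4, 6, and 7 (prior 1/7 each): that chest was opened and seen not to hold the prize — ruled out; weight (1/7)·0 = 0 each.
If it is in chest 5 (prior 1/7): the guide has 6 equally likely choices, so probability 1/6; weight (1/7)·(1/6) = 1/42.
The weights sum to 1/6.
So P(the ruby in chest 1 | the guide opened chest 2, chest 3, chest 4, chest 6, and chest 7) = (1/7) / (1/6) = 6/7.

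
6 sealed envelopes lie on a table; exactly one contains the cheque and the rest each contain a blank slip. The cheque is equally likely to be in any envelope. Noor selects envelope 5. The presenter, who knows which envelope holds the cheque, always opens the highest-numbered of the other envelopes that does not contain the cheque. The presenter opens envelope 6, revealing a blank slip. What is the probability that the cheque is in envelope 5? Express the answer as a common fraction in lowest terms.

Condition on the true location of the cheque.
If it is in any of envelopes 1, 2, 3, 4, and 5 (prior 1/6 each): envelope 6 is the highest-numbered option available, probability 1; weight (1/6)·1 = 1/6 each.
If it is in envelope 6 (prior 1/6): the presenter opened envelope 6, so this case is ruled out; weight (1/6)·0 = 0.
The weights sum to 5/6.
So P(the cheque in envelope 5 | the presenter opened envelope 6) = (1/6) / (5/6) = 1/5.

1/5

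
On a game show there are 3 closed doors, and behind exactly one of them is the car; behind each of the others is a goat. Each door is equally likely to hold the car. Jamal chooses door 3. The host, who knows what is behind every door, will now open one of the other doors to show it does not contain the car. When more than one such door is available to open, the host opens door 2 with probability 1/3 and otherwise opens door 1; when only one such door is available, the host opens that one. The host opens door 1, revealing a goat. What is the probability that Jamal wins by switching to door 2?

Condition on the true location of the car.
If it is behind door 1 (prior 1/3): the host opened door 1, so this case is ruled out; weight (1/3)·0 = 0.
If it is behind door 2 (prior 1/3): only door 1 is available, probability 1; weight (1/3)·1 = 1/3.
If it is behind door 3 (prior 1/3): door 2 is available but not opened, probability 2/3; weight (1/3)·(2/3) = 2/9.
The weights sum to 5/9.
So P(the car behind door 2 | the host opened door 1) = (1/3) / (5/9) = 3/5.

3/5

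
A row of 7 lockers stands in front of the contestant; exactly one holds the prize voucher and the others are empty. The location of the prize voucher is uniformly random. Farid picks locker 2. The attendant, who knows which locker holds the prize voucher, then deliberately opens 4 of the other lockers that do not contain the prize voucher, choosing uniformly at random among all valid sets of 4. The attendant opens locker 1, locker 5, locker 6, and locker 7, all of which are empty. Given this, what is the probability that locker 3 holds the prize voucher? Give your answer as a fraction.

Condition on the true location of the prize voucher.
If it is in any of lockers 1, 5, 6, and 7 (prior 1/7 each): that locker was opened and seen not to hold the prize — ruled out; weight (1/7)·0 = 0 each.
If it is in locker 2 (prior 1/7): the attendant has 15 equally likely choices, so probability 1/15; weight (1/7)·(1/15) = 1/105.
If it is in either of lockers 3 and 4 (prior 1/7 each): the attendant has 5 equally likely choices, so probability 1/5; weight (1/7)·(1/5) = 1/35 each.
The weights sum to 1/15.
So P(the prize voucher in locker 3 | the attendant opened locker 1, locker 5, locker 6, and locker 7) = (1/35) / (1/15) = 3/7.

3/7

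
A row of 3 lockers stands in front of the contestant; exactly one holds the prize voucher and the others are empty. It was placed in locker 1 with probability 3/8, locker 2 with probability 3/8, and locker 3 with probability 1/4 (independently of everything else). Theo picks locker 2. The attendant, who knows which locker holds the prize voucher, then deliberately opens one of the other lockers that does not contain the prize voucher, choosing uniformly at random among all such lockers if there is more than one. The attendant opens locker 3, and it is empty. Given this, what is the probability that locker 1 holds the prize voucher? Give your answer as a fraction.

2/3

Condition on the true location of the prize voucher.
If it is in locker 1 (prior 3/8): the attendant has no choice, probability 1; weight (3/8)·1 = 3/8.
If it is in locker 2 (prior 3/8): the attendant has 2 equally likely choices, so probability 1/2; weight (3/8)·(1/2) = 3/16.
If it is in locker 3 (prior 1/4): the attendant opened locker 3, so this case is ruled out; weight (1/4)·0 = 0.
The weights sum to 9/16.
So P(the prize voucher in locker 1 | the attendant opened locker 3) = (3/8) / (9/16) = 2/3.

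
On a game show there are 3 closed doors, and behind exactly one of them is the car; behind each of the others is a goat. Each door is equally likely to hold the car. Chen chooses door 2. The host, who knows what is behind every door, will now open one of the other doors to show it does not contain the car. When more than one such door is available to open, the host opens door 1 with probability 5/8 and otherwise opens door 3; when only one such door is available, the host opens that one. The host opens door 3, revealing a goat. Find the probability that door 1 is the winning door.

Consider each possible location of the car in turn.
If it is behind door 1 (prior 1/3): only door 3 is available, probability 1; weight (1/3)·1 = 1/3.
If it is behind door 2 (prior 1/3): door 1 is available but not opened, probability 3/8; weight (1/3)·(3/8) = 1/8.
If it is behind door 3 (prior 1/3): the host opened door 3, so this case is ruled out; weight (1/3)·0 = 0.
The weights sum to 11/24.
So P(the car behind door 1 | the host opened door 3) = (1/3) / (11/24) = 8/11.

8/11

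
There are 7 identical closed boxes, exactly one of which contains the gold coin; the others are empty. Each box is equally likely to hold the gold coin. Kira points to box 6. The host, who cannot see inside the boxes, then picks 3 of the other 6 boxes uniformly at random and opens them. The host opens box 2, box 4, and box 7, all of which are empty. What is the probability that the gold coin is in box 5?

1/4

Condition on the true location of the gold coin.
If it is in any of boxes 1, 3, 5, and 6 (prior 1/7 each): the host picks exactly this set with probability 1/20 regardless, and none is the prize; weight (1/7)·(1/20) = 1/140 each.
If it is in any of boxes 2, 4, and 7 (prior 1/7 each): that box was opened and seen not to hold the prize — ruled out; weight (1/7)·0 = 0 each.
The weights sum to 1/35.
So P(the gold coin in box 5 | the host opened box 2, box 4, and box 7) = (1/140) / (1/35) = 1/4.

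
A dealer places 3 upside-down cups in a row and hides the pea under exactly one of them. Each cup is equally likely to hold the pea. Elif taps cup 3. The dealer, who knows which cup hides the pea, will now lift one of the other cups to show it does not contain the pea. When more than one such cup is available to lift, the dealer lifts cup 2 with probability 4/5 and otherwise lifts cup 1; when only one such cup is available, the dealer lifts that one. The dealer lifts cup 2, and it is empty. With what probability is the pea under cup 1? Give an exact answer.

5/9

Condition on the true location of the pea.
If it is under cup 1 (prior 1/3): only cup 2 is available, probability 1; weight (1/3)·1 = 1/3.
If it is under cup 2 (prior 1/3): the dealer opened cup 2, so this case is ruled out; weight (1/3)·0 = 0.
If it is under cup 3 (prior 1/3): cup 2 is available, opened with probability 4/5; weight (1/3)·(4/5) = 4/15.
The weights sum to 3/5.
So P(the pea under cup 1 | the dealer opened cup 2) = (1/3) / (3/5) = 5/9.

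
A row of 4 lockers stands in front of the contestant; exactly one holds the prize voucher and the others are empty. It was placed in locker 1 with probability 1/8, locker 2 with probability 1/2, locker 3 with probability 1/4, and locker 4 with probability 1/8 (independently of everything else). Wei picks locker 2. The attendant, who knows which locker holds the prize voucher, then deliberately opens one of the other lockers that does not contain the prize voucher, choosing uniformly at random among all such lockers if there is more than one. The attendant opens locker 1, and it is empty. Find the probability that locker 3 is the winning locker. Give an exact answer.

Consider each possible location of the prize voucher in turn.
If it is in locker 1 (prior 1/8): the attendant opened locker 1, so this case is ruled out; weight (1/8)·0 = 0.
If it is in locker 2 (prior 1/2): the attendant has 3 equally likely choices, so probability 1/3; weight (1/2)·(1/3) = 1/6.
If it is in locker 3 (prior 1/4): the attendant has 2 equally likely choices, so probability 1/2; weight (1/4)·(1/2) = 1/8.
If it is in locker 4 (prior 1/8): the attendant has 2 equally likely choices, so probability 1/2; weight (1/8)·(1/2) = 1/16.
The weights sum to 17/48.
So P(the prize voucher in locker 3 | the attendant opened locker 1) = (1/8) / (17/48) = 6/17.

6/17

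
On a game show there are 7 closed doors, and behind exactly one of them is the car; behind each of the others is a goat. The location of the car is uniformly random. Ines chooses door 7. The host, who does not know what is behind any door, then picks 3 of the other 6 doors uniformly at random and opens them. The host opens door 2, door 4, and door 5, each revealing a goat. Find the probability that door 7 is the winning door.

1/4

Condition on the true location of the car.
If it is behind any of doors 1, 3, 6, and 7 (prior 1/7 each): the host picks exactly this set with probability 1/20 regardless, and none is the prize; weight (1/7)·(1/20) = 1/140 each.
If it is behind any of doors 2, 4, and 5 (prior 1/7 each): that door was opened and seen not to hold the prize — ruled out; weight (1/7)·0 = 0 each.
The weights sum to 1/35.
So P(the car behind door 7 | the host opened door 2, door 4, and door 5) = (1/140) / (1/35) = 1/4.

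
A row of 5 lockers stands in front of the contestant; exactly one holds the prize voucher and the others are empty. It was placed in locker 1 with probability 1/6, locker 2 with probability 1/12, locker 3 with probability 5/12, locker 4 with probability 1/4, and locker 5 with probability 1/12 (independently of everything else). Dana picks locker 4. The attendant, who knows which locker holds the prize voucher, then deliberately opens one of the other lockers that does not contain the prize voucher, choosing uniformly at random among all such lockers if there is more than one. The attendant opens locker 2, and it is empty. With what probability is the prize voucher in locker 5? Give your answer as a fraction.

4/41

Apply Bayes' rule, conditioning on where the prize voucher actually is.
If it is in locker 1 (prior 1/6): the attendant has 3 equally likely choices, so probability 1/3; weight (1/6)·(1/3) = 1/18.
If it is in locker 2 (prior 1/12): the attendant opened locker 2, so this case is ruled out; weight (1/12)·0 = 0.
If it is in locker 3 (prior 5/12): the attendant has 3 equally likely choices, so probability 1/3; weight (5/12)·(1/3) = 5/36.
If it is in locker 4 (prior 1/4): the attendant has 4 equally likely choices, so probability 1/4; weight (1/4)·(1/4) = 1/16.
If it is in locker 5 (prior 1/12): the attendant has 3 equally likely choices, so probability 1/3; weight (1/12)·(1/3) = 1/36.
The weights sum to 41/144.
So P(the prize voucher in locker 5 | the attendant opened locker 2) = (1/36) / (41/144) = 4/41.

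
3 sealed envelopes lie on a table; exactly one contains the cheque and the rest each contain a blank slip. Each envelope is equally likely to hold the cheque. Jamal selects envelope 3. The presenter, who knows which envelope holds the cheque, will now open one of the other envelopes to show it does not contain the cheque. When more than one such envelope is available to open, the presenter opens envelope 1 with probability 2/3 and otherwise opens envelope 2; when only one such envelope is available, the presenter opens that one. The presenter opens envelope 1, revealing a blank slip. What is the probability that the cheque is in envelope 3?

Apply Bayes' rule, conditioning on where the cheque actually is.
If it is in envelope 1 (prior 1/3): the presenter opened envelope 1, so this case is ruled out; weight (1/3)·0 = 0.
If it is in envelope 2 (prior 1/3): only envelope 1 is available, probability 1; weight (1/3)·1 = 1/3.
If it is in envelope 3 (prior 1/3): envelope 1 is available, opened with probability 2/3; weight (1/3)·(2/3) = 2/9.
The weights sum to 5/9.
So P(the cheque in envelope 3 | the presenter opened envelope 1) = (2/9) / (5/9) = 2/5.

2/5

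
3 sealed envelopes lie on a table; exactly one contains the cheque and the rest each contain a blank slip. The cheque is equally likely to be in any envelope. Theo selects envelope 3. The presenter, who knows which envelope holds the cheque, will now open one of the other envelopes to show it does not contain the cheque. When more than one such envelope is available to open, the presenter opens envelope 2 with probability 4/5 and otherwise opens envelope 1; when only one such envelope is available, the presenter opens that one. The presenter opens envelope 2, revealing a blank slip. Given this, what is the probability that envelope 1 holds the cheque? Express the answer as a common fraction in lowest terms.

5/9

Condition on the true location of the cheque.
If it is in envelope 1 (prior 1/3): only envelope 2 is available, probability 1; weight (1/3)·1 = 1/3.
If it is in envelope 2 (prior 1/3): the presenter opened envelope 2, so this case is ruled out; weight (1/3)·0 = 0.
If it is in envelope 3 (prior 1/3): envelope 2 is available, opened with probability 4/5; weight (1/3)·(4/5) = 4/15.
The weights sum to 3/5.
So P(the cheque in envelope 1 | the presenter opened envelope 2) = (1/3) / (3/5) = 5/9.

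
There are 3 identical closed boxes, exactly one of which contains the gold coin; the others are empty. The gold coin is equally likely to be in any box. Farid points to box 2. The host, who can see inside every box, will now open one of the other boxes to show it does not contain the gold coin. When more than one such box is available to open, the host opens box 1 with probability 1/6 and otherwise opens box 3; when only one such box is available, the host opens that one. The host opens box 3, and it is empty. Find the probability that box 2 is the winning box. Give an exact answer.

Consider each possible location of the gold coin in turn.
If it is in box 1 (prior 1/3): only box 3 is available, probability 1; weight (1/3)·1 = 1/3.
If it is in box 2 (prior 1/3): box 1 is available but not opened, probability 5/6; weight (1/3)·(5/6) = 5/18.
If it is in box 3 (prior 1/3): the host opened box 3, so this case is ruled out; weight (1/3)·0 = 0.
The weights sum to 11/18.
So P(the gold coin in box 2 | the host opened box 3) = (5/18) / (11/18) = 5/11.

5/11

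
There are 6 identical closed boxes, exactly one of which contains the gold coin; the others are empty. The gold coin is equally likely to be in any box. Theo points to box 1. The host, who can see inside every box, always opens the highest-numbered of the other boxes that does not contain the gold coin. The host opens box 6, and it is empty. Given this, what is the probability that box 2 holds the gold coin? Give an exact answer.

1/5

Consider each possible location of the gold coin in turn.
If it is in any of boxes 1, 2, 3, 4, and 5 (prior 1/6 each): box 6 is the highest-numbered option available, probability 1; weight (1/6)·1 = 1/6 each.
If it is in box 6 (prior 1/6): the host opened box 6, so this case is ruled out; weight (1/6)·0 = 0.
The weights sum to 5/6.
So P(the gold coin in box 2 | the host opened box 6) = (1/6) / (5/6) = 1/5.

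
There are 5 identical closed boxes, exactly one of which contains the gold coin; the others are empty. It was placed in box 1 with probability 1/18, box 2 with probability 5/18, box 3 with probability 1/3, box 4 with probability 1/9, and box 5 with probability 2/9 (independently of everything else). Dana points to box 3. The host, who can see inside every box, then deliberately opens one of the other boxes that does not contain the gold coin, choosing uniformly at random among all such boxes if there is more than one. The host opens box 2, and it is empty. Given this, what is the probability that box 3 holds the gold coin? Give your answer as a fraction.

Consider each possible location of the gold coin in turn.
If it is in box 1 (prior 1/18): the host has 3 equally likely choices, so probability 1/3; weight (1/18)·(1/3) = 1/54.
If it is in box 2 (prior 5/18): the host opened box 2, so this case is ruled out; weight (5/18)·0 = 0.
If it is in box 3 (prior 1/3): the host has 4 equally likely choices, so probability 1/4; weight (1/3)·(1/4) = 1/12.
If it is in box 4 (prior 1/9): the host has 3 equally likely choices, so probability 1/3; weight (1/9)·(1/3) = 1/27.
If it is in box 5 (prior 2/9): the host has 3 equally likely choices, so probability 1/3; weight (2/9)·(1/3) = 2/27.
The weights sum to 23/108.
So P(the gold coin in box 3 | the host opened box 2) = (1/12) / (23/108) = 9/23.

9/23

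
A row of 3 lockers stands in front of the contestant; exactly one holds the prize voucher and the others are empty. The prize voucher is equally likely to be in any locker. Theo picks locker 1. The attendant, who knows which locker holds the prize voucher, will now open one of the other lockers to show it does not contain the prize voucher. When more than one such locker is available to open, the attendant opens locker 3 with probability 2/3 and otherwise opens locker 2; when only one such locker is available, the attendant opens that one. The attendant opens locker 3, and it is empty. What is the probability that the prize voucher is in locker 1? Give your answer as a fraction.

Condition on the true location of the prize voucher.
If it is in locker 1 (prior 1/3): locker 3 is available, opened with probability 2/3; weight (1/3)·(2/3) = 2/9.
If it is in locker 2 (prior 1/3): only locker 3 is available, probability 1; weight (1/3)·1 = 1/3.
If it is in locker 3 (prior 1/3): the attendant opened locker 3, so this case is ruled out; weight (1/3)·0 = 0.
The weights sum to 5/9.
So P(the prize voucher in locker 1 | the attendant opened locker 3) = (2/9) / (5/9) = 2/5.

2/5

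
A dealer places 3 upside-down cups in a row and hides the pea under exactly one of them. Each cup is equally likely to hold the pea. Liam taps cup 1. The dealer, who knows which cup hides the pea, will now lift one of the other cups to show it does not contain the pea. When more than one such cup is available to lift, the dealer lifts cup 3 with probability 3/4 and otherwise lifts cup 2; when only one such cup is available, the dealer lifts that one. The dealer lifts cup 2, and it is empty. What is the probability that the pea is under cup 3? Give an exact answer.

Consider each possible location of the pea in turn.
If it is under cup 1 (prior 1/3): cup 3 is available but not opened, probability 1/4; weight (1/3)·(1/4) = 1/12.
If it is under cup 2 (prior 1/3): the dealer opened cup 2, so this case is ruled out; weight (1/3)·0 = 0.
If it is under cup 3 (prior 1/3): only cup 2 is available, probability 1; weight (1/3)·1 = 1/3.
The weights sum to 5/12.
So P(the pea under cup 3 | the dealer opened cup 2) = (1/3) / (5/12) = 4/5.

4/5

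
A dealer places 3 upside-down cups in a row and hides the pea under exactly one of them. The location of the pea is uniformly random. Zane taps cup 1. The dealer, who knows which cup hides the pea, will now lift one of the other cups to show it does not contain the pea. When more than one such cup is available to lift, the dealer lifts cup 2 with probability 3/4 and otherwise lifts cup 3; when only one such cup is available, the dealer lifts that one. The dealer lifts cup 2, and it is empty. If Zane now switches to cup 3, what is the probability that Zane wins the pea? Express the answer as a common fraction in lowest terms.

4/7

Consider each possible location of the pea in turn.
If it is under cup 1 (prior 1/3): cup 2 is available, opened with probability 3/4; weight (1/3)·(3/4) = 1/4.
If it is under cup 2 (prior 1/3): the dealer opened cup 2, so this case is ruled out; weight (1/3)·0 = 0.
If it is under cup 3 (prior 1/3): only cup 2 is available, probability 1; weight (1/3)·1 = 1/3.
The weights sum to 7/12.
So P(the pea under cup 3 | the dealer opened cup 2) = (1/3) / (7/12) = 4/7.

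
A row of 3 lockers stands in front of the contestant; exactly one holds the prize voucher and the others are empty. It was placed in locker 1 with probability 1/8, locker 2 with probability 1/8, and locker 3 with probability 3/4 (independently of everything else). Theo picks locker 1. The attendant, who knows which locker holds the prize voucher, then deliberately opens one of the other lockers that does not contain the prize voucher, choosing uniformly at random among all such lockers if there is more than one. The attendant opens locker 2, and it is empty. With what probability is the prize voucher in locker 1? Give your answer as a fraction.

1/13

Condition on the true location of the prize voucher.
If it is in locker 1 (prior 1/8): the attendant has 2 equally likely choices, so probability 1/2; weight (1/8)·(1/2) = 1/16.
If it is in locker 2 (prior 1/8): the attendant opened locker 2, so this case is ruled out; weight (1/8)·0 = 0.
If it is in locker 3 (prior 3/4): the attendant has no choice, probability 1; weight (3/4)·1 = 3/4.
The weights sum to 13/16.
So P(the prize voucher in locker 1 | the attendant opened locker 2) = (1/16) / (13/16) = 1/13.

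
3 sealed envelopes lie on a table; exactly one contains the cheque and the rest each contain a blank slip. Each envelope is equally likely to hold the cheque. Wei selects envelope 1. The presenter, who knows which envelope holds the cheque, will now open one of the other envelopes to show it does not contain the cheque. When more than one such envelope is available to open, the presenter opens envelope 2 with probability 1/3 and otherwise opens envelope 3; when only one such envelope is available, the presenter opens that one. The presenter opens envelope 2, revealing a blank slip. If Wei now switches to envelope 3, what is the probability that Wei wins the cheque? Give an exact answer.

3/4

Apply Bayes' rule, conditioning on where the cheque actually is.
If it is in envelope 1 (prior 1/3): envelope 2 is available, opened with probability 1/3; weight (1/3)·(1/3) = 1/9.
If it is in envelope 2 (prior 1/3): the presenter opened envelope 2, so this case is ruled out; weight (1/3)·0 = 0.
If it is in envelope 3 (prior 1/3): only envelope 2 is available, probability 1; weight (1/3)·1 = 1/3.
The weights sum to 4/9.
So P(the cheque in envelope 3 | the presenter opened envelope 2) = (1/3) / (4/9) = 3/4.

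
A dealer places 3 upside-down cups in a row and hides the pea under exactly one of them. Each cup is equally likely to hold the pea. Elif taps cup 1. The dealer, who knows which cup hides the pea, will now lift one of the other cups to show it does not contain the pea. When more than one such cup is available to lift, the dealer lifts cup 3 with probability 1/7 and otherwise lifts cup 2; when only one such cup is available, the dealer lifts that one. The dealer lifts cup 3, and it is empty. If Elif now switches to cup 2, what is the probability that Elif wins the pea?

Consider each possible location of the pea in turn.
If it is under cup 1 (prior 1/3): cup 3 is available, opened with probability 1/7; weight (1/3)·(1/7) = 1/21.
If it is under cup 2 (prior 1/3): only cup 3 is available, probability 1; weight (1/3)·1 = 1/3.
If it is under cup 3 (prior 1/3): the dealer opened cup 3, so this case is ruled out; weight (1/3)·0 = 0.
The weights sum to 8/21.
So P(the pea under cup 2 | the dealer opened cup 3) = (1/3) / (8/21) = 7/8.

7/8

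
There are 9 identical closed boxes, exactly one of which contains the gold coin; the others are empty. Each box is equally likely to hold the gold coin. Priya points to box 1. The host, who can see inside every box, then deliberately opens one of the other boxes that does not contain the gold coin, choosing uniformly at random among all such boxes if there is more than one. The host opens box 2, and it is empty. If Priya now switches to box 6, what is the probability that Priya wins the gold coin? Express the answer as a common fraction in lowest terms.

Condition on the true location of the gold coin.
If it is in box 1 (prior 1/9): the host has 8 equally likely choices, so probability 1/8; weight (1/9)·(1/8) = 1/72.
If it is in box 2 (prior 1/9): the host opened box 2, so this case is ruled out; weight (1/9)·0 = 0.
If it is in any of boxes 3, 4, 5, 6, 7, 8, and 9 (prior 1/9 each): the host has 7 equally likely choices, so probability 1/7; weight (1/9)·(1/7) = 1/63 each.
The weights sum to 1/8.
So P(the gold coin in box 6 | the host opened box 2) = (1/63) / (1/8) = 8/63.

8/63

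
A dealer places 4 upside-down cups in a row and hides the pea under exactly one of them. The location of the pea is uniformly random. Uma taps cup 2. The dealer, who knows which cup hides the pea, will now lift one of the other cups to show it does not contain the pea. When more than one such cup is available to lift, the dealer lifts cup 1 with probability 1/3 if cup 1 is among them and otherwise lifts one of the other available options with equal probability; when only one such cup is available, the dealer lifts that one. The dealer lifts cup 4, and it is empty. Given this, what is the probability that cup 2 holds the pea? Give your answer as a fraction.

2/9

Apply Bayes' rule, conditioning on where the pea actually is.
If it is under cup 1 (prior 1/4): cup 1 holds the prize so is unavailable; the dealer chooses uniformly among the 2 others, probability 1/2; weight (1/4)·(1/2) = 1/8.
If it is under cup 2 (prior 1/4): cup 1 is available but not opened; cup 4 gets probability (1 − 1/3)/2 = 1/3; weight (1/4)·(1/3) = 1/12.
If it is under cup 3 (prior 1/4): cup 1 is available but not opened, probability 2/3; weight (1/4)·(2/3) = 1/6.
If it is under cup 4 (prior 1/4): the dealer opened cup 4, so this case is ruled out; weight (1/4)·0 = 0.
The weights sum to 3/8.
So P(the pea under cup 2 | the dealer opened cup 4) = (1/12) / (3/8) = 2/9.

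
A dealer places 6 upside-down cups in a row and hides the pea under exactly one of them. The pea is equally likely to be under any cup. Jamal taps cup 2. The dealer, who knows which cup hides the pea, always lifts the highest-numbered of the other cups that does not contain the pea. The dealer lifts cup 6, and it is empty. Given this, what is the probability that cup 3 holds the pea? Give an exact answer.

Condition on the true location of the pea.
If it is under any of cups 1, 2, 3, 4, and 5 (prior 1/6 each): cup 6 is the highest-numbered option available, probability 1; weight (1/6)·1 = 1/6 each.
If it is under cup 6 (prior 1/6): the dealer opened cup 6, so this case is ruled out; weight (1/6)·0 = 0.
The weights sum to 5/6.
So P(the pea under cup 3 | the dealer opened cup 6) = (1/6) / (5/6) = 1/5.

1/5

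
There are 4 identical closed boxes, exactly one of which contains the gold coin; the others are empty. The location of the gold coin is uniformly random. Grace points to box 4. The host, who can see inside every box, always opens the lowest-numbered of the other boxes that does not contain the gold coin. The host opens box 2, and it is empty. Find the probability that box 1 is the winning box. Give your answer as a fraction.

1

Condition on the true location of the gold coin.
If it is in box 1 (prior 1/4): box 2 is the lowest-numbered option available, probability 1; weight (1/4)·1 = 1/4.
If it is in box 2 (prior 1/4): the host opened box 2, so this case is ruled out; weight (1/4)·0 = 0.
If it is in either of boxes 3 and 4 (prior 1/4 each): the host would have opened box 1 instead, probability 0; weight (1/4)·0 = 0 each.
The weights sum to 1/4.
So P(the gold coin in box 1 | the host opened box 2) = (1/4) / (1/4) = 1.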